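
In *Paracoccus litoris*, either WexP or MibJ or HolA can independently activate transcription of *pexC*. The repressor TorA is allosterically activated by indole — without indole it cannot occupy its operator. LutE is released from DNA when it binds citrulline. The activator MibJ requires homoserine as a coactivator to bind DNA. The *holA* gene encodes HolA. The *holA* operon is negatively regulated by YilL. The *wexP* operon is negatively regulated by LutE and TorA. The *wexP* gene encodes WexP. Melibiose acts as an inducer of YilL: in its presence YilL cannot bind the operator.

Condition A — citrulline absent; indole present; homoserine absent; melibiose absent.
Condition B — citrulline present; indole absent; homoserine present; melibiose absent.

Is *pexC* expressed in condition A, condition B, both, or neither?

Condition A:
Citrulline is absent, so LutE is active.
Indole is present, so TorA is active.
With repressor LutE bound, *wexP* is not transcribed.
So WexP is not produced.
Homoserine is absent, so MibJ is inactive.
Melibiose is absent, so YilL is active.
With repressor YilL bound, *holA* is not transcribed.
So HolA is not produced.
No activator is available at the *pexC* promoter, so *pexC* is not transcribed.
→ *pexC* is OFF in A.
Condition B:
Citrulline is present, so LutE is inactive.
Indole is absent, so TorA is inactive.
With no repressor bound, *wexP* is transcribed.
So WexP is produced and active.
Homoserine is present, so MibJ is active.
Melibiose is absent, so YilL is active.
With repressor YilL bound, *holA* is not transcribed.
So HolA is not produced.
Activator WexP is present, so *pexC* is transcribed.
→ *pexC* is ON in B.

B only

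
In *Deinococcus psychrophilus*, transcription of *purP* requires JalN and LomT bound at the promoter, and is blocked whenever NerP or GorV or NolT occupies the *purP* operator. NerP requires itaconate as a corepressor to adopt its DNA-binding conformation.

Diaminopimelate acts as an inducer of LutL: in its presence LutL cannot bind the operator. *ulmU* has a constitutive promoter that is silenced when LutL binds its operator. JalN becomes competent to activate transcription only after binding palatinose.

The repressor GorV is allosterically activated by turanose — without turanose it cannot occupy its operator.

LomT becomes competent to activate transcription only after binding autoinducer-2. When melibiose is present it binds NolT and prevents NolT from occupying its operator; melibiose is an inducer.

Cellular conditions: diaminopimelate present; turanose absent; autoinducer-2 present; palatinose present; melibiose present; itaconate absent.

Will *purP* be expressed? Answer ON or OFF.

Palatinose is present, so JalN is active.
Itaconate is absent, so NerP is inactive.
Autoinducer-2 is present, so LomT is active.
Turanose is absent, so GorV is inactive.
Melibiose is present, so NolT is inactive.
No repressor is bound and JalN and LomT are active, so *purP* is transcribed.

ON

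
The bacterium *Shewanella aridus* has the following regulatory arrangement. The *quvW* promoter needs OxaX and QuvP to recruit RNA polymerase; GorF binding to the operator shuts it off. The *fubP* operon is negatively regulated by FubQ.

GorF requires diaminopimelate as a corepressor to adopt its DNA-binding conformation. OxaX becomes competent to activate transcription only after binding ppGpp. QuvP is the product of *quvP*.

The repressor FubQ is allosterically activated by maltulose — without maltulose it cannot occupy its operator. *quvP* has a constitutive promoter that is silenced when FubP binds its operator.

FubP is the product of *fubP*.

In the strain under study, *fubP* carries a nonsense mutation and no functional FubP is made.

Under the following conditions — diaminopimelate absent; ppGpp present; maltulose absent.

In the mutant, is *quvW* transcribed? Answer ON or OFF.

ON

Diaminopimelate is absent, so GorF is inactive.
ppGpp is present, so OxaX is active.
FubP is non-functional in this strain, so it has no effect.
With no repressor bound, *quvP* is transcribed.
So QuvP is produced and active.
No repressor is bound and OxaX and QuvP are active, so *quvW* is transcribed.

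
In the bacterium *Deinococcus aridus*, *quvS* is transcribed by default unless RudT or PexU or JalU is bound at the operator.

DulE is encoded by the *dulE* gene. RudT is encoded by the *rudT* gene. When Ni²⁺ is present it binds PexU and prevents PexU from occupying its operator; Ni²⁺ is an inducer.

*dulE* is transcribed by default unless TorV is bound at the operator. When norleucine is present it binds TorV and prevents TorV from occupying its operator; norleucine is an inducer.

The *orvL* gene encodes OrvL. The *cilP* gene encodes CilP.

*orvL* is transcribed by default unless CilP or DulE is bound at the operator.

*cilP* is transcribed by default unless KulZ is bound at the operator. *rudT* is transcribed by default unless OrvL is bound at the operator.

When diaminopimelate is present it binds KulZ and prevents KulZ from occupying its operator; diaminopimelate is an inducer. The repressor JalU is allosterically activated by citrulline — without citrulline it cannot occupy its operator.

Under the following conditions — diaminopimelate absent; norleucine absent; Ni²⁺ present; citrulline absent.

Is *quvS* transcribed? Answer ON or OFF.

Diaminopimelate is absent, so KulZ is active.
With repressor KulZ bound, *cilP* is not transcribed.
So CilP is not produced.
Norleucine is absent, so TorV is active.
With repressor TorV bound, *dulE* is not transcribed.
So DulE is not produced.
With no repressor bound, *orvL* is transcribed.
So OrvL is produced and active.
With repressor OrvL bound, *rudT* is not transcribed.
So RudT is not produced.
Ni²⁺ is present, so PexU is inactive.
Citrulline is absent, so JalU is inactive.
With no repressor bound, *quvS* is transcribed.

ON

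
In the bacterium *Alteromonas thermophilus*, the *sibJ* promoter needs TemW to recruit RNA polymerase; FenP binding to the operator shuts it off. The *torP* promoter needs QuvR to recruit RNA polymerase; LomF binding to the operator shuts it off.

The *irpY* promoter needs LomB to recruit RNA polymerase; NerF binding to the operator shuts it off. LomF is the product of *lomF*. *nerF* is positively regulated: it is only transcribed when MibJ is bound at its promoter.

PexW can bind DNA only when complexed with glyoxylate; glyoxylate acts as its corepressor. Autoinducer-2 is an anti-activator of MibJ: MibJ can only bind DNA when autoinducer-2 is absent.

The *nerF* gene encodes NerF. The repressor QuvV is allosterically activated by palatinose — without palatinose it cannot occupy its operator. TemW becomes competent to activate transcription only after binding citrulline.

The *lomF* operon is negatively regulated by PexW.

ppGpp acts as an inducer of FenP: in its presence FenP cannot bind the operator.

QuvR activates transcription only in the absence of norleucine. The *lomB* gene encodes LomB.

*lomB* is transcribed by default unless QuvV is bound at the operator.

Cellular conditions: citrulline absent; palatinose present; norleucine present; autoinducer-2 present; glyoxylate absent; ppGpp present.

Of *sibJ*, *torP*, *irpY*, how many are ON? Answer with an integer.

ppGpp is present, so FenP is inactive.
Citrulline is absent, so TemW is inactive.
Required activator TemW is absent, so *sibJ* is not transcribed.
→ *sibJ* is OFF.
Glyoxylate is absent, so PexW is inactive.
With no repressor bound, *lomF* is transcribed.
So LomF is produced and active.
Norleucine is present, so QuvR is inactive.
With repressor LomF bound, *torP* is not transcribed.
→ *torP* is OFF.
Palatinose is present, so QuvV is active.
With repressor QuvV bound, *lomB* is not transcribed.
So LomB is not produced.
Autoinducer-2 is present, so MibJ is inactive.
Required activator MibJ is absent, so *nerF* is not transcribed.
So NerF is not produced.
Required activator LomB is absent, so *irpY* is not transcribed.
→ *irpY* is OFF.
0 of the 3 genes are transcribed.

0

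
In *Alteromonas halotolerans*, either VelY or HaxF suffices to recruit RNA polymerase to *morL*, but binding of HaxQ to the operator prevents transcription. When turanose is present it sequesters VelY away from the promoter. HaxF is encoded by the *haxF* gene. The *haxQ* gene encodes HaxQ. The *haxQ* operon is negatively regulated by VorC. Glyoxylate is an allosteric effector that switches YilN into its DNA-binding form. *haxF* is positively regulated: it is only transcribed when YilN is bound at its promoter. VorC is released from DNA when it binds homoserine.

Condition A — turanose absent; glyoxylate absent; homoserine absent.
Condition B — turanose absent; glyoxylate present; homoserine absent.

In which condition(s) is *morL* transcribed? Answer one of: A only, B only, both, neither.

both

Condition A:
Turanose is absent, so VelY is active.
Glyoxylate is absent, so YilN is inactive.
Required activator YilN is absent, so *haxF* is not transcribed.
So HaxF is not produced.
Homoserine is absent, so VorC is active.
With repressor VorC bound, *haxQ* is not transcribed.
So HaxQ is not produced.
Activator VelY is present, so *morL* is transcribed.
→ *morL* is ON in A.
Condition B:
Turanose is absent, so VelY is active.
Glyoxylate is present, so YilN is active.
No repressor is bound and YilN is active, so *haxF* is transcribed.
So HaxF is produced and active.
Homoserine is absent, so VorC is active.
With repressor VorC bound, *haxQ* is not transcribed.
So HaxQ is not produced.
Activator VelY is present, so *morL* is transcribed.
→ *morL* is ON in B.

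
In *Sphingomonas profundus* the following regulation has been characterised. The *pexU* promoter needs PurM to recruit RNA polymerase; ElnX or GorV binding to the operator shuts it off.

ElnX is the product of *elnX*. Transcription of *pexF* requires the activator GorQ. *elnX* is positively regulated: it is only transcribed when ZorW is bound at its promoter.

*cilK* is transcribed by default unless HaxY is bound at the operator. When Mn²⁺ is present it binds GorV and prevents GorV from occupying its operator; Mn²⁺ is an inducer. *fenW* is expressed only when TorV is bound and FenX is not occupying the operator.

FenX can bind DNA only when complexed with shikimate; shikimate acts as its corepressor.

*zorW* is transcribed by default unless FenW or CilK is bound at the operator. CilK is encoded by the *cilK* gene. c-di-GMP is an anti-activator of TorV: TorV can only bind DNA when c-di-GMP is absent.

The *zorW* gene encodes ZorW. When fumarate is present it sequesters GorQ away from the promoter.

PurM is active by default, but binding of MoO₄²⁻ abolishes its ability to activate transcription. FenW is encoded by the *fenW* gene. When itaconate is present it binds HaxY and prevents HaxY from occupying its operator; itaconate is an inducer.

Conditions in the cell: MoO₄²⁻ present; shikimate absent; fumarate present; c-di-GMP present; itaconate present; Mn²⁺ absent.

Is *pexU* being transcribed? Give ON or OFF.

c-di-GMP is present, so TorV is inactive.
Shikimate is absent, so FenX is inactive.
Required activator TorV is absent, so *fenW* is not transcribed.
So FenW is not produced.
Itaconate is present, so HaxY is inactive.
With no repressor bound, *cilK* is transcribed.
So CilK is produced and active.
With repressor CilK bound, *zorW* is not transcribed.
So ZorW is not produced.
Required activator ZorW is absent, so *elnX* is not transcribed.
So ElnX is not produced.
Mn²⁺ is absent, so GorV is active.
MoO₄²⁻ is present, so PurM is inactive.
With repressor GorV bound, *pexU* is not transcribed.

OFF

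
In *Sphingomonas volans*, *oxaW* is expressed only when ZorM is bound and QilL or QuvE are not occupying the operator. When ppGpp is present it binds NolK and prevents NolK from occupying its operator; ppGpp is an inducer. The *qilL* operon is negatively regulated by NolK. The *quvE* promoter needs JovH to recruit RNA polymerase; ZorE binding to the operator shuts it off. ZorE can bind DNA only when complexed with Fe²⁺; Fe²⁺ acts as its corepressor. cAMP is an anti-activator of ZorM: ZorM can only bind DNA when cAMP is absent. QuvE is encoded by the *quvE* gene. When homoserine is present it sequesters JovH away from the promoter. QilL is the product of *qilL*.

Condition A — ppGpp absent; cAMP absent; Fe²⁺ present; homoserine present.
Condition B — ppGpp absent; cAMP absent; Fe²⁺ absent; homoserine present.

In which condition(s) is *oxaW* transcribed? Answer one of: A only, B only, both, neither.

both

Condition A:
ppGpp is absent, so NolK is active.
With repressor NolK bound, *qilL* is not transcribed.
So QilL is not produced.
cAMP is absent, so ZorM is active.
Fe²⁺ is present, so ZorE is active.
Homoserine is present, so JovH is inactive.
With repressor ZorE bound, *quvE* is not transcribed.
So QuvE is not produced.
No repressor is bound and ZorM is active, so *oxaW* is transcribed.
→ *oxaW* is ON in A.
Condition B:
ppGpp is absent, so NolK is active.
With repressor NolK bound, *qilL* is not transcribed.
So QilL is not produced.
cAMP is absent, so ZorM is active.
Fe²⁺ is absent, so ZorE is inactive.
Homoserine is present, so JovH is inactive.
Required activator JovH is absent, so *quvE* is not transcribed.
So QuvE is not produced.
No repressor is bound and ZorM is active, so *oxaW* is transcribed.
→ *oxaW* is ON in B.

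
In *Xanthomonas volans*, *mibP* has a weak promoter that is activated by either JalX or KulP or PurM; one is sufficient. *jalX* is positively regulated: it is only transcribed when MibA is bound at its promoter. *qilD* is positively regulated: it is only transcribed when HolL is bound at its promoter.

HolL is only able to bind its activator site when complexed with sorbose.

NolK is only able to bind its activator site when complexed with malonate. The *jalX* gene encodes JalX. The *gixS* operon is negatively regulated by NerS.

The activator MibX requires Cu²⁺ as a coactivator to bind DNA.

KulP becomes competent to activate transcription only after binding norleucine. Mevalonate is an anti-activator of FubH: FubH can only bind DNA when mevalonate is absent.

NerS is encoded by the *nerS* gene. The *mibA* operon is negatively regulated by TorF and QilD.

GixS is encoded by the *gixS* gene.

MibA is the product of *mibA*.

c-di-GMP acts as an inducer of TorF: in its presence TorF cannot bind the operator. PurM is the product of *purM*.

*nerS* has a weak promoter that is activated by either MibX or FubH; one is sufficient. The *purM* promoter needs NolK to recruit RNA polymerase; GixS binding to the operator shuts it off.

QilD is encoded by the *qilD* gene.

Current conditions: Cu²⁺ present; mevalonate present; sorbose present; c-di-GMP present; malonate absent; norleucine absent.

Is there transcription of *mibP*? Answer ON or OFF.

c-di-GMP is present, so TorF is inactive.
Sorbose is present, so HolL is active.
No repressor is bound and HolL is active, so *qilD* is transcribed.
So QilD is produced and active.
With repressor QilD bound, *mibA* is not transcribed.
So MibA is not produced.
Required activator MibA is absent, so *jalX* is not transcribed.
So JalX is not produced.
Norleucine is absent, so KulP is inactive.
Cu²⁺ is present, so MibX is active.
Mevalonate is present, so FubH is inactive.
Activator MibX is present, so *nerS* is transcribed.
So NerS is produced and active.
With repressor NerS bound, *gixS* is not transcribed.
So GixS is not produced.
Malonate is absent, so NolK is inactive.
Required activator NolK is absent, so *purM* is not transcribed.
So PurM is not produced.
No activator is available at the *mibP* promoter, so *mibP* is not transcribed.

OFF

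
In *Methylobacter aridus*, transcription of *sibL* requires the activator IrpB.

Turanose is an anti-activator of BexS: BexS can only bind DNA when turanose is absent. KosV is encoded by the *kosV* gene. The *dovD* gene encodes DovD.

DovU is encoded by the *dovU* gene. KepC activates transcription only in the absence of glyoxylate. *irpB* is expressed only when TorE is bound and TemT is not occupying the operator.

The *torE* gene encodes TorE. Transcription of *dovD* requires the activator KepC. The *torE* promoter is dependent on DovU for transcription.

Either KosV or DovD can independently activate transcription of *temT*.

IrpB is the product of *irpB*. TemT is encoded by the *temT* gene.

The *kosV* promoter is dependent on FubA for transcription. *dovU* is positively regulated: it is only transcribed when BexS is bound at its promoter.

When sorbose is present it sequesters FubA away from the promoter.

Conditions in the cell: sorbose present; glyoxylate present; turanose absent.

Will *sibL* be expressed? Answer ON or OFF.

Turanose is absent, so BexS is active.
No repressor is bound and BexS is active, so *dovU* is transcribed.
So DovU is produced and active.
No repressor is bound and DovU is active, so *torE* is transcribed.
So TorE is produced and active.
Sorbose is present, so FubA is inactive.
Required activator FubA is absent, so *kosV* is not transcribed.
So KosV is not produced.
Glyoxylate is present, so KepC is inactive.
Required activator KepC is absent, so *dovD* is not transcribed.
So DovD is not produced.
No activator is available at the *temT* promoter, so *temT* is not transcribed.
So TemT is not produced.
No repressor is bound and TorE is active, so *irpB* is transcribed.
So IrpB is produced and active.
No repressor is bound and IrpB is active, so *sibL* is transcribed.

ON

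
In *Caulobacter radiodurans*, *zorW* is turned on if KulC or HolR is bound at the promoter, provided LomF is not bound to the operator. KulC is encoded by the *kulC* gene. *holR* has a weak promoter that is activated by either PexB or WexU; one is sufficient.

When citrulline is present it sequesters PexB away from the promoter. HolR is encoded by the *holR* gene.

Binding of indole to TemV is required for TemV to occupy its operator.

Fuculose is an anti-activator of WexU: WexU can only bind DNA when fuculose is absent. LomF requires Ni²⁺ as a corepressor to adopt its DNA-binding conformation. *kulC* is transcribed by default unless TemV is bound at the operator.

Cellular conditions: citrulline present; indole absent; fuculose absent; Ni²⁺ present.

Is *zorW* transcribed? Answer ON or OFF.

OFF

Indole is absent, so TemV is inactive.
With no repressor bound, *kulC* is transcribed.
So KulC is produced and active.
Ni²⁺ is present, so LomF is active.
Citrulline is present, so PexB is inactive.
Fuculose is absent, so WexU is active.
Activator WexU is present, so *holR* is transcribed.
So HolR is produced and active.
With repressor LomF bound, *zorW* is not transcribed.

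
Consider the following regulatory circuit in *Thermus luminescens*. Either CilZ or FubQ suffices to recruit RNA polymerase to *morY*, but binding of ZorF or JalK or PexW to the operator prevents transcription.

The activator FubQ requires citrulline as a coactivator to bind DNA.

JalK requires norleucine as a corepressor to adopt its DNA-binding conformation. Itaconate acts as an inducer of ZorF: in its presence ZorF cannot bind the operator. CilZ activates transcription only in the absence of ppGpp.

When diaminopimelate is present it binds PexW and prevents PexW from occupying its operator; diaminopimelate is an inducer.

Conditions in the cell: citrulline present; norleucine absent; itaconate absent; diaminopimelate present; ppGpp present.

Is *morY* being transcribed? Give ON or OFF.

OFF

ppGpp is present, so CilZ is inactive.
Itaconate is absent, so ZorF is active.
Norleucine is absent, so JalK is inactive.
Diaminopimelate is present, so PexW is inactive.
Citrulline is present, so FubQ is active.
With repressor ZorF bound, *morY* is not transcribed.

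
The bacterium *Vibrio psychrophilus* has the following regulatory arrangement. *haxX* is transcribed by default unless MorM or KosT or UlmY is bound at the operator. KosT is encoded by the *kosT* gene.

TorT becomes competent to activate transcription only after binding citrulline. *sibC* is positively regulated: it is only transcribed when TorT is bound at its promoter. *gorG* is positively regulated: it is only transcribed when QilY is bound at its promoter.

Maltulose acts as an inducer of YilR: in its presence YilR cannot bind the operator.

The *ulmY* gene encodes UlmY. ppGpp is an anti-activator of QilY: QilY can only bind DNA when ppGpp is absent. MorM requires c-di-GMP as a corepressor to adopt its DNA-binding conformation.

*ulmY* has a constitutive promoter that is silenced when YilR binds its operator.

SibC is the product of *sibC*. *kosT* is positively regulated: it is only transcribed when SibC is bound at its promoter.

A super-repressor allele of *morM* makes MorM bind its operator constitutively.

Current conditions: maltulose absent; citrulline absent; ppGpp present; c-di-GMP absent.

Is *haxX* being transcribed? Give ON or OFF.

MorM is constitutively active in this strain.
Citrulline is absent, so TorT is inactive.
Required activator TorT is absent, so *sibC* is not transcribed.
So SibC is not produced.
Required activator SibC is absent, so *kosT* is not transcribed.
So KosT is not produced.
Maltulose is absent, so YilR is active.
With repressor YilR bound, *ulmY* is not transcribed.
So UlmY is not produced.
With repressor MorM bound, *haxX* is not transcribed.

OFF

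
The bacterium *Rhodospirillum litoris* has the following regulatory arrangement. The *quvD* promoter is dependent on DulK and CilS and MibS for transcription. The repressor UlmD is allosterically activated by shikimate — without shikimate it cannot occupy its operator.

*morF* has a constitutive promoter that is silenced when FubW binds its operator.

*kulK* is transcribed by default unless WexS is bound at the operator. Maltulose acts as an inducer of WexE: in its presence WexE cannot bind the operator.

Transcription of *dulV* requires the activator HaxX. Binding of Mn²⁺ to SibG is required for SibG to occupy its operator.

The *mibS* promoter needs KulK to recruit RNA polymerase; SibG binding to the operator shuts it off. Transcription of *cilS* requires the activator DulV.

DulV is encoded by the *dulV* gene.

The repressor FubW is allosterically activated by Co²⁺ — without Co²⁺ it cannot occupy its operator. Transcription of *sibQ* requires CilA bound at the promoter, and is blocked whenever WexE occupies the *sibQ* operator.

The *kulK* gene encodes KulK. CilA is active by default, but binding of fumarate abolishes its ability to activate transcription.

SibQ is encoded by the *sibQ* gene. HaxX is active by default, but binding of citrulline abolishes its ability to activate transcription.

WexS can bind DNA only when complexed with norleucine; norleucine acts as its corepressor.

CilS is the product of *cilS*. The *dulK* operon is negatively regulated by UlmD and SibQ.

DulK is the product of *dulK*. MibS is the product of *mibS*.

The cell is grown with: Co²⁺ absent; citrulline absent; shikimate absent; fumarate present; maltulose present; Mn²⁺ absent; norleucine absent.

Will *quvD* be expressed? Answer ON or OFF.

Shikimate is absent, so UlmD is inactive.
Maltulose is present, so WexE is inactive.
Fumarate is present, so CilA is inactive.
Required activator CilA is absent, so *sibQ* is not transcribed.
So SibQ is not produced.
With no repressor bound, *dulK* is transcribed.
So DulK is produced and active.
Citrulline is absent, so HaxX is active.
No repressor is bound and HaxX is active, so *dulV* is transcribed.
So DulV is produced and active.
No repressor is bound and DulV is active, so *cilS* is transcribed.
So CilS is produced and active.
Mn²⁺ is absent, so SibG is inactive.
Norleucine is absent, so WexS is inactive.
With no repressor bound, *kulK* is transcribed.
So KulK is produced and active.
No repressor is bound and KulK is active, so *mibS* is transcribed.
So MibS is produced and active.
No repressor is bound and DulK and CilS and MibS are active, so *quvD* is transcribed.

ON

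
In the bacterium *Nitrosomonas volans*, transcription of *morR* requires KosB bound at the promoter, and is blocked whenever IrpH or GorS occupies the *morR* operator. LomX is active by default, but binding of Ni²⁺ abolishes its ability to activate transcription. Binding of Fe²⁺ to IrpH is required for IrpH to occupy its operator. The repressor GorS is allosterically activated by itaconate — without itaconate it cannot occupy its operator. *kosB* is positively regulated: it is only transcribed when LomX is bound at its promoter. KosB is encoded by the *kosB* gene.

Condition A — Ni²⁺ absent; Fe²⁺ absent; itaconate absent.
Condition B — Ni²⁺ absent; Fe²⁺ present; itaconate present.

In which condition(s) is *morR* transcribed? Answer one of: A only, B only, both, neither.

Condition A:
Ni²⁺ is absent, so LomX is active.
No repressor is bound and LomX is active, so *kosB* is transcribed.
So KosB is produced and active.
Fe²⁺ is absent, so IrpH is inactive.
Itaconate is absent, so GorS is inactive.
No repressor is bound and KosB is active, so *morR* is transcribed.
→ *morR* is ON in A.
Condition B:
Ni²⁺ is absent, so LomX is active.
No repressor is bound and LomX is active, so *kosB* is transcribed.
So KosB is produced and active.
Fe²⁺ is present, so IrpH is active.
Itaconate is present, so GorS is active.
With repressor IrpH bound, *morR* is not transcribed.
→ *morR* is OFF in B.

A only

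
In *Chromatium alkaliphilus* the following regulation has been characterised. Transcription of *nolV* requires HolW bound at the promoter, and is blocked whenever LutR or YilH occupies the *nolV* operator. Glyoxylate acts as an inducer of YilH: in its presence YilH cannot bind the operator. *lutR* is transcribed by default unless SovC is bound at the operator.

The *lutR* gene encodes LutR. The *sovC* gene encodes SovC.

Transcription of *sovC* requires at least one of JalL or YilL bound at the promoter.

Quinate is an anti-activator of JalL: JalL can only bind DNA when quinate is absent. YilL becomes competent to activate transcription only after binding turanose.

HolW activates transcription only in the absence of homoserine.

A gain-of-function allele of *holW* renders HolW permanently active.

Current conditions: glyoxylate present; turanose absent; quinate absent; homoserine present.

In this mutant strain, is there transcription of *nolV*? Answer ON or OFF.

HolW is constitutively active in this strain.
Quinate is absent, so JalL is active.
Turanose is absent, so YilL is inactive.
Activator JalL is present, so *sovC* is transcribed.
So SovC is produced and active.
With repressor SovC bound, *lutR* is not transcribed.
So LutR is not produced.
Glyoxylate is present, so YilH is inactive.
No repressor is bound and HolW is active, so *nolV* is transcribed.

ON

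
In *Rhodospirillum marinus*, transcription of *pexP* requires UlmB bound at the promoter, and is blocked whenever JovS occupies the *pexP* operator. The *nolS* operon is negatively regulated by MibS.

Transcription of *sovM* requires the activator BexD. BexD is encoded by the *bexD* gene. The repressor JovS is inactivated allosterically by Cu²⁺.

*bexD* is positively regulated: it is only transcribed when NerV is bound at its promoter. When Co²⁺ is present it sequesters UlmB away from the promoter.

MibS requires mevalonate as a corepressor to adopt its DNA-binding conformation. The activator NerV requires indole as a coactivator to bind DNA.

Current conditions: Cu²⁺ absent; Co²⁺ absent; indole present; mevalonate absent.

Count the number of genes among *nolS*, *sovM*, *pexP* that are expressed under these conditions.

Mevalonate is absent, so MibS is inactive.
With no repressor bound, *nolS* is transcribed.
→ *nolS* is ON.
Indole is present, so NerV is active.
No repressor is bound and NerV is active, so *bexD* is transcribed.
So BexD is produced and active.
No repressor is bound and BexD is active, so *sovM* is transcribed.
→ *sovM* is ON.
Co²⁺ is absent, so UlmB is active.
Cu²⁺ is absent, so JovS is active.
With repressor JovS bound, *pexP* is not transcribed.
→ *pexP* is OFF.
2 of the 3 genes are transcribed.

2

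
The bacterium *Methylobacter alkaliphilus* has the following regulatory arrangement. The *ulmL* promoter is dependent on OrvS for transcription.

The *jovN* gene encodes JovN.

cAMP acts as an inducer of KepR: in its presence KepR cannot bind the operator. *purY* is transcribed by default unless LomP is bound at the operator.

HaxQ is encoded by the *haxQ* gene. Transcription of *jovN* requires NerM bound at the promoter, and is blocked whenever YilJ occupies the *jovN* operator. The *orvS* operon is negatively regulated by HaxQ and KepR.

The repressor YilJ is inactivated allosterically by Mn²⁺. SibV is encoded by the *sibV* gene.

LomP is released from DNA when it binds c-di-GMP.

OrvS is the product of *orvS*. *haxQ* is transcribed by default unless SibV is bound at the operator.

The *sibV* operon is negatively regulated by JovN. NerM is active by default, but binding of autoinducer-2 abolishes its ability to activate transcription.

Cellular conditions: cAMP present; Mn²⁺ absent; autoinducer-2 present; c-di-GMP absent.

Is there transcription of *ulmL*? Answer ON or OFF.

Mn²⁺ is absent, so YilJ is active.
Autoinducer-2 is present, so NerM is inactive.
With repressor YilJ bound, *jovN* is not transcribed.
So JovN is not produced.
With no repressor bound, *sibV* is transcribed.
So SibV is produced and active.
With repressor SibV bound, *haxQ* is not transcribed.
So HaxQ is not produced.
cAMP is present, so KepR is inactive.
With no repressor bound, *orvS* is transcribed.
So OrvS is produced and active.
No repressor is bound and OrvS is active, so *ulmL* is transcribed.

ON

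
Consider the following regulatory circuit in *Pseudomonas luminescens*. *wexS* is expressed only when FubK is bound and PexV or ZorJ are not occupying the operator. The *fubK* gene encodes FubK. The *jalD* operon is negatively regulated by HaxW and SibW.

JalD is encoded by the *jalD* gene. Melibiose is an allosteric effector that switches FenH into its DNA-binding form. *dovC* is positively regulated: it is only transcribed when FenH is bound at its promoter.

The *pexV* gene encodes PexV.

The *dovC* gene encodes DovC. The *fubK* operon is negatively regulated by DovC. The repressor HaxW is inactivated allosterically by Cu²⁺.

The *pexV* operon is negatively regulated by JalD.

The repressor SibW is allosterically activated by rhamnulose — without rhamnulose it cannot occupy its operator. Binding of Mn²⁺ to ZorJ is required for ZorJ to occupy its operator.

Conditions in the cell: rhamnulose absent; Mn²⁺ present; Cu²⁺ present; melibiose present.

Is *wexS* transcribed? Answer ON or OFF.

Melibiose is present, so FenH is active.
No repressor is bound and FenH is active, so *dovC* is transcribed.
So DovC is produced and active.
With repressor DovC bound, *fubK* is not transcribed.
So FubK is not produced.
Cu²⁺ is present, so HaxW is inactive.
Rhamnulose is absent, so SibW is inactive.
With no repressor bound, *jalD* is transcribed.
So JalD is produced and active.
With repressor JalD bound, *pexV* is not transcribed.
So PexV is not produced.
Mn²⁺ is present, so ZorJ is active.
With repressor ZorJ bound, *wexS* is not transcribed.

OFF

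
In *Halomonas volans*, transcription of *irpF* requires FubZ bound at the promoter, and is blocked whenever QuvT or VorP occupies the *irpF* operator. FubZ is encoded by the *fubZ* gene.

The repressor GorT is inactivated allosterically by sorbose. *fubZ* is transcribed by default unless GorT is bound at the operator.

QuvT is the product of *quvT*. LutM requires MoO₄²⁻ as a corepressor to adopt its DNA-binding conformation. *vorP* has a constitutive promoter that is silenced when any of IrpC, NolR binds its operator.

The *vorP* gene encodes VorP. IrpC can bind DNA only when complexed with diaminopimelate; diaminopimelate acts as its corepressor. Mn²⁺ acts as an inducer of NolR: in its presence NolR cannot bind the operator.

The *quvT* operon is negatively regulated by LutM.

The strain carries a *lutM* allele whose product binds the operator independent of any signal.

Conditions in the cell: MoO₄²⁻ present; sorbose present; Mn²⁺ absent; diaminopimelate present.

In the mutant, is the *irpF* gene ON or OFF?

Sorbose is present, so GorT is inactive.
With no repressor bound, *fubZ* is transcribed.
So FubZ is produced and active.
LutM is constitutively active in this strain.
With repressor LutM bound, *quvT* is not transcribed.
So QuvT is not produced.
Diaminopimelate is present, so IrpC is active.
Mn²⁺ is absent, so NolR is active.
With repressor IrpC bound, *vorP* is not transcribed.
So VorP is not produced.
No repressor is bound and FubZ is active, so *irpF* is transcribed.

ON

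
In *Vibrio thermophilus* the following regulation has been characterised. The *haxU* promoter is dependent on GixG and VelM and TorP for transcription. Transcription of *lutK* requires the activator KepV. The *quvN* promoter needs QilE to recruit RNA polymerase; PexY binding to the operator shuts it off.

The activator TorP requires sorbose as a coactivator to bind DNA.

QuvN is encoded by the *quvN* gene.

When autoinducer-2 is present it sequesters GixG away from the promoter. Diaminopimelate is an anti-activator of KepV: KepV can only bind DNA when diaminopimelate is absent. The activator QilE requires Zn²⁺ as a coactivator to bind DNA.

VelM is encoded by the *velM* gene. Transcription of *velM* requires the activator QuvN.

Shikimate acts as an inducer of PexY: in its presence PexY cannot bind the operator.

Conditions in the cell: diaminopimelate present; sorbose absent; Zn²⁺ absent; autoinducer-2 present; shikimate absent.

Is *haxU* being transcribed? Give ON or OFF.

OFF

Autoinducer-2 is present, so GixG is inactive.
Shikimate is absent, so PexY is active.
Zn²⁺ is absent, so QilE is inactive.
With repressor PexY bound, *quvN* is not transcribed.
So QuvN is not produced.
Required activator QuvN is absent, so *velM* is not transcribed.
So VelM is not produced.
Sorbose is absent, so TorP is inactive.
Required activator GixG is absent, so *haxU* is not transcribed.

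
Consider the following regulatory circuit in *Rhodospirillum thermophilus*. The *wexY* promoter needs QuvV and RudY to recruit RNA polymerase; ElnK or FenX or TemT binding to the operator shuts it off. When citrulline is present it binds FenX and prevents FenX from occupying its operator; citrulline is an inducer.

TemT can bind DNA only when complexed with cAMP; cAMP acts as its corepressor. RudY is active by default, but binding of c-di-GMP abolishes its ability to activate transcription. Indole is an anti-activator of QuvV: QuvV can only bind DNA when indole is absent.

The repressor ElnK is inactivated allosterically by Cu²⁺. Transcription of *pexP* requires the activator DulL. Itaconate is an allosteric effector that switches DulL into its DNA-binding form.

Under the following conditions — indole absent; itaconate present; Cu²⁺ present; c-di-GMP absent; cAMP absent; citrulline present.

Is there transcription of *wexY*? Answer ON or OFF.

Indole is absent, so QuvV is active.
Cu²⁺ is present, so ElnK is inactive.
c-di-GMP is absent, so RudY is active.
Citrulline is present, so FenX is inactive.
cAMP is absent, so TemT is inactive.
No repressor is bound and QuvV and RudY are active, so *wexY* is transcribed.

ON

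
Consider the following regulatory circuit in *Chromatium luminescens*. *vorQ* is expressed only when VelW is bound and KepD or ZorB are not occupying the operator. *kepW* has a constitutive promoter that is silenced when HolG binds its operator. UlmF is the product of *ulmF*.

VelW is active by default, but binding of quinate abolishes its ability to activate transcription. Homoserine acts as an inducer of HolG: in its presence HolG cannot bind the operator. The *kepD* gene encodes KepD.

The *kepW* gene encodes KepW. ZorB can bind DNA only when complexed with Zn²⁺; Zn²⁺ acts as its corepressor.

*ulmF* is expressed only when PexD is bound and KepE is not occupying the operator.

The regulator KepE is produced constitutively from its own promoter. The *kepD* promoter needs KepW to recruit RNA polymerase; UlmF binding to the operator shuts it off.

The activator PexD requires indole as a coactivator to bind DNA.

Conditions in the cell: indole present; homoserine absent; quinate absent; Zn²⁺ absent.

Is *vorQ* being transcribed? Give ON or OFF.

ON

Quinate is absent, so VelW is active.
KepE is produced constitutively and is active.
Indole is present, so PexD is active.
With repressor KepE bound, *ulmF* is not transcribed.
So UlmF is not produced.
Homoserine is absent, so HolG is active.
With repressor HolG bound, *kepW* is not transcribed.
So KepW is not produced.
Required activator KepW is absent, so *kepD* is not transcribed.
So KepD is not produced.
Zn²⁺ is absent, so ZorB is inactive.
No repressor is bound and VelW is active, so *vorQ* is transcribed.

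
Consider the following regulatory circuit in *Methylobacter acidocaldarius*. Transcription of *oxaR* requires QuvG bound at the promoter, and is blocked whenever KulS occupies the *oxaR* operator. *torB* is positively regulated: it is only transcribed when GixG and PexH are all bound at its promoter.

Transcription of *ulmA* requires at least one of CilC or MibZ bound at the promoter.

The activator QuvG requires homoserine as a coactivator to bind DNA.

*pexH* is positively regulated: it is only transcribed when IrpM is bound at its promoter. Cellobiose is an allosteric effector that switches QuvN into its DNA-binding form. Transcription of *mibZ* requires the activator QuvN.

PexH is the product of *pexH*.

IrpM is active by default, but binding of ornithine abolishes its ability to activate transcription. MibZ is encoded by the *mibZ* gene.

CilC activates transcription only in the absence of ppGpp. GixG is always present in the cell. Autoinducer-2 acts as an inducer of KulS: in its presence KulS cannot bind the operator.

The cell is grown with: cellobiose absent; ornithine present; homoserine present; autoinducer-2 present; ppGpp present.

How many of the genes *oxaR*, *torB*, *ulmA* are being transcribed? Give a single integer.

1

Autoinducer-2 is present, so KulS is inactive.
Homoserine is present, so QuvG is active.
No repressor is bound and QuvG is active, so *oxaR* is transcribed.
→ *oxaR* is ON.
GixG is produced constitutively and is active.
Ornithine is present, so IrpM is inactive.
Required activator IrpM is absent, so *pexH* is not transcribed.
So PexH is not produced.
Required activator PexH is absent, so *torB* is not transcribed.
→ *torB* is OFF.
ppGpp is present, so CilC is inactive.
Cellobiose is absent, so QuvN is inactive.
Required activator QuvN is absent, so *mibZ* is not transcribed.
So MibZ is not produced.
No activator is available at the *ulmA* promoter, so *ulmA* is not transcribed.
→ *ulmA* is OFF.
1 of the 3 genes is transcribed.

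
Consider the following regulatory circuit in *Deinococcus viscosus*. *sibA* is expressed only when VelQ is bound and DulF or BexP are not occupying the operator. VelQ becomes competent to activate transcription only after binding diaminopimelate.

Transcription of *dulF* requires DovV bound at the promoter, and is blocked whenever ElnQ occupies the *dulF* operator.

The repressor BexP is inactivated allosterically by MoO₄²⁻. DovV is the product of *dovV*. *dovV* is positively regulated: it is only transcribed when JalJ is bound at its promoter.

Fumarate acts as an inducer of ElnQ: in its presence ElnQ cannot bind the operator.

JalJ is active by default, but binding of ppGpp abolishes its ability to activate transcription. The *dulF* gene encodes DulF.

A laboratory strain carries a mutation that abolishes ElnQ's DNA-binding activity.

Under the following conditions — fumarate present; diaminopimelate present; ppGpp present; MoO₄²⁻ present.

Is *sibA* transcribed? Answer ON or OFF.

ppGpp is present, so JalJ is inactive.
Required activator JalJ is absent, so *dovV* is not transcribed.
So DovV is not produced.
ElnQ is non-functional in this strain, so it has no effect.
Required activator DovV is absent, so *dulF* is not transcribed.
So DulF is not produced.
MoO₄²⁻ is present, so BexP is inactive.
Diaminopimelate is present, so VelQ is active.
No repressor is bound and VelQ is active, so *sibA* is transcribed.

ON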